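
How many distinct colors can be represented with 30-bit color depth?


Colors = 2^bits = 2^30
= 1,073,741,824 colors


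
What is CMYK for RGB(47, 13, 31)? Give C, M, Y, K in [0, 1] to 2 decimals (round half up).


R'=47/255≈0.1843, G'=13/255≈0.0510, B'=31/255≈0.1216
K = 1 - max(R',G',B') = 1 - 47/255 = 208/255 = 0.81568… → 0.82
(1-R'-K)/(1-K) simplifies to (max-R)/max with max = 47:
C = (47-47)/47 = 0/47 = 0 → 0.00
M = (47-13)/47 = 34/47 = 0.72340… → 0.72
Y = (47-31)/47 = 16/47 = 0.34042… → 0.34
= CMYK(0.00, 0.72, 0.34, 0.82)


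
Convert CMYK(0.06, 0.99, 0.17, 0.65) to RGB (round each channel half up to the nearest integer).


R = 255 × (1-C) × (1-K) = 255 × 0.94 × 0.35 = 83.895 → 84
G = 255 × (1-M) × (1-K) = 255 × 0.01 × 0.35 = 0.8925 → 1
B = 255 × (1-Y) × (1-K) = 255 × 0.83 × 0.35 = 74.0775 → 74
= RGB(84, 1, 74)


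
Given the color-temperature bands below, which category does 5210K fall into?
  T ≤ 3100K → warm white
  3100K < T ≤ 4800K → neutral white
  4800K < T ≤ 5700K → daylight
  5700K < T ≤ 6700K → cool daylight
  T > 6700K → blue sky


Temperature: 5210K
4800K < 5210K ≤ 5700K → daylight
Classification: daylight


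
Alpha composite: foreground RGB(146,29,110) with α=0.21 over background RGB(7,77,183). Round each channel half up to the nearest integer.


C = α×F + (1-α)×B, with 1-α = 0.79
R: 0.21×146 + 0.79×7 = 30.66 + 5.53 = 36.19 → 36
G: 0.21×29 + 0.79×77 = 6.09 + 60.83 = 66.92 → 67
B: 0.21×110 + 0.79×183 = 23.10 + 144.57 = 167.67 → 168
= RGB(36, 67, 168)


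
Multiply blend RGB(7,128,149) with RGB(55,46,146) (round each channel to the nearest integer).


Multiply: C = A×B/255, rounded to nearest integer
R: 7×55/255 = 385/255 ≈ 1.510 → 2
G: 128×46/255 = 5888/255 ≈ 23.090 → 23
B: 149×146/255 = 21754/255 ≈ 85.310 → 85
= RGB(2, 23, 85)


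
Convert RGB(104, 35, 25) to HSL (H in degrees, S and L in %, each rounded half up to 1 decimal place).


Normalize: R'=104/255≈0.4078, G'=35/255≈0.1373, B'=25/255≈0.0980
Max=104/255, Min=25/255, Δ=Max-Min=79/255
L = (Max+Min)/2 = (104+25)/510 = 129/510 = 0.25294… → L = 25.3%
L ≤ 0.5 → S = Δ/(Max+Min) = 79/(104+25) = 79/129 = 0.61240… → S = 61.2%
(the 1/255 factors cancel in S and H, so raw channel differences can be used)
Max is R' → H = 60 × (((G-B)/Δ) mod 6) = 60 × (((35-25)/79) mod 6)
  10/79 = 0.1265…
  H = 60 × 0.1265… = 7.594…° → H = 7.6°
= HSL(7.6°, 61.2%, 25.3%)


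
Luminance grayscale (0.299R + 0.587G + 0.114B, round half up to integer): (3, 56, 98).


Gray = 0.299×R + 0.587×G + 0.114×B
Gray = 0.299×3 + 0.587×56 + 0.114×98
Gray = 0.897 + 32.872 + 11.172
Gray = 44.941 → round half up → 45
Gray = 45


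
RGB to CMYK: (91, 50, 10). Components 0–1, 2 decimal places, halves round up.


R'=91/255≈0.3569, G'=50/255≈0.1961, B'=10/255≈0.0392
K = 1 - max(R',G',B') = 1 - 91/255 = 164/255 = 0.64313… → 0.64
(1-R'-K)/(1-K) simplifies to (max-R)/max with max = 91:
C = (91-91)/91 = 0/91 = 0 → 0.00
M = (91-50)/91 = 41/91 = 0.45054… → 0.45
Y = (91-10)/91 = 81/91 = 0.89010… → 0.89
= CMYK(0.00, 0.45, 0.89, 0.64)


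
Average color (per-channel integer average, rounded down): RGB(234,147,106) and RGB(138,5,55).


Midpoint: each channel = ⌊(C₁+C₂)/2⌋
R: ⌊(234+138)/2⌋ = 186
G: ⌊(147+5)/2⌋ = 76
B: ⌊(106+55)/2⌋ = 80
= RGB(186, 76, 80)


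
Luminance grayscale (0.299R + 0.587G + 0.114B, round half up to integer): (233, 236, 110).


Gray = 0.299×R + 0.587×G + 0.114×B
Gray = 0.299×233 + 0.587×236 + 0.114×110
Gray = 69.667 + 138.532 + 12.540
Gray = 220.739 → round half up → 221
Gray = 221


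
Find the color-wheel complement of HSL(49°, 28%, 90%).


Complement = opposite side of color wheel = hue + 180°
H' = (49 + 180) mod 360 = 229°
S and L unchanged.
= HSL(229°, 28%, 90%)


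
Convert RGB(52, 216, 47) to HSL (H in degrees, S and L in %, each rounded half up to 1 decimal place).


Normalize: R'=52/255≈0.2039, G'=216/255≈0.8471, B'=47/255≈0.1843
Max=216/255, Min=47/255, Δ=Max-Min=169/255
L = (Max+Min)/2 = (216+47)/510 = 263/510 = 0.51568… → L = 51.6%
L > 0.5 → S = Δ/(2-Max-Min) = 169/(510-216-47) = 169/247 = 0.68421… → S = 68.4%
(the 1/255 factors cancel in S and H, so raw channel differences can be used)
Max is G' → H = 60 × ((B-R)/Δ + 2) = 60 × ((47-52)/169 + 2)
  -5/169 + 2 = -0.0295… + 2 = 1.9704…
  H = 60 × 1.9704… = 118.224…° → H = 118.2°
= HSL(118.2°, 68.4%, 51.6%)


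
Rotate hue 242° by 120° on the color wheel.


New hue = (H + rotation) mod 360
New hue = (242 + 120) mod 360
= 362 mod 360
= 2°


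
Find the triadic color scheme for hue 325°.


Triadic: equally spaced at 120° intervals
H1 = 325°
H2 = (325 + 120) mod 360 = 85°
H3 = (325 + 240) mod 360 = 205°
Triadic = 325°, 85°, 205°


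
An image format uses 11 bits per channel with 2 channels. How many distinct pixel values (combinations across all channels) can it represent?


Total bits = 11 bits/channel × 2 channels = 22 bits
Distinct pixel values = 2^22
= 4,194,304 pixel values


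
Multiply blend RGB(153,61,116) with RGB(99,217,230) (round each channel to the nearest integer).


Multiply: C = A×B/255, rounded to nearest integer
R: 153×99/255 = 15147/255 ≈ 59.400 → 59
G: 61×217/255 = 13237/255 ≈ 51.910 → 52
B: 116×230/255 = 26680/255 ≈ 104.627 → 105
= RGB(59, 52, 105)


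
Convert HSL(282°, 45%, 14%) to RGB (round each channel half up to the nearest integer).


H=282°, S=0.45, L=0.14
C = (1-|2L-1|)×S = (1-|-0.72|)×0.45 = 0.126
H' = H/60 = 282/60 ≈ 4.7000; X = C×(1-|H' mod 2 - 1|) = 0.0882
m = L - C/2 = 0.14 - 0.063 = 0.077
Sector ⌊H'⌋ = 4 → (R',G',B') = (0.0882, 0.0, 0.126)
RGB = ((R'+m)×255, (G'+m)×255, (B'+m)×255) = (42.126, 19.635, 51.765)
Round half up → RGB(42, 20, 52)


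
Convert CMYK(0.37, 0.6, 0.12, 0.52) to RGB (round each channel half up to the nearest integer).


R = 255 × (1-C) × (1-K) = 255 × 0.63 × 0.48 = 77.112 → 77
G = 255 × (1-M) × (1-K) = 255 × 0.40 × 0.48 = 48.96 → 49
B = 255 × (1-Y) × (1-K) = 255 × 0.88 × 0.48 = 107.712 → 108
= RGB(77, 49, 108)


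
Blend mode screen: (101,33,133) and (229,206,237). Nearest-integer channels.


Screen: C = 255 - (255-A)×(255-B)/255, rounded to nearest integer
R: 255 - (255-101)×(255-229)/255 = 255 - 4004/255 ≈ 255 - 15.702 = 239.298 → 239
G: 255 - (255-33)×(255-206)/255 = 255 - 10878/255 ≈ 255 - 42.659 = 212.341 → 212
B: 255 - (255-133)×(255-237)/255 = 255 - 2196/255 ≈ 255 - 8.612 = 246.388 → 246
= RGB(239, 212, 246)


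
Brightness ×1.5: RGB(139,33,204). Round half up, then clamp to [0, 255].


Multiply each channel by 1.5, round half up, clamp to [0, 255]
R: 139×1.5 = 208.5 → round → 209
G: 33×1.5 = 49.5 → round → 50
B: 204×1.5 = 306 → clamp → 255
= RGB(209, 50, 255)


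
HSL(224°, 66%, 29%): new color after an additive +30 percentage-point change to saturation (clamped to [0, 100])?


Original S = 66%
Adjustment = +30 percentage points
New S = 66 + (30) = 96
Clamp to [0, 100] → 96
= HSL(224°, 96%, 29%)


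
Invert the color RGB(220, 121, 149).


Invert: (255-R, 255-G, 255-B)
R: 255-220 = 35
G: 255-121 = 134
B: 255-149 = 106
= RGB(35, 134, 106)


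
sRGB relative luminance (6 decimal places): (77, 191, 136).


Linearize each channel (sRGB transfer function): c = v/255; c_lin = c/12.92 if c ≤ 0.04045, else ((c+0.055)/1.055)^2.4
  R: 77/255 ≈ 0.301961 > 0.04045 → ((0.301961+0.055)/1.055)^2.4 ≈ 0.074214
  G: 191/255 ≈ 0.749020 > 0.04045 → ((0.749020+0.055)/1.055)^2.4 ≈ 0.520996
  B: 136/255 ≈ 0.533333 > 0.04045 → ((0.533333+0.055)/1.055)^2.4 ≈ 0.246201
R_lin = 0.074214, G_lin = 0.520996, B_lin = 0.246201
L = 0.2126×R + 0.7152×G + 0.0722×B
L = 0.2126×0.074214 + 0.7152×0.520996 + 0.0722×0.246201
L ≈ 0.406170


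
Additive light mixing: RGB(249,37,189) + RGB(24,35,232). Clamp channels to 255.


Additive: each channel = min(255, C₁+C₂)
R: 249+24 = 273 → 255
G: 37+35 = 72 → 72
B: 189+232 = 421 → 255
= RGB(255, 72, 255)


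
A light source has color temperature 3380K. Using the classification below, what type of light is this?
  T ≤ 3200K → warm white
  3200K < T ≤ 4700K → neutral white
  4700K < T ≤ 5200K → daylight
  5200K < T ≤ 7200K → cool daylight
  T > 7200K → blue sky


Temperature: 3380K
3200K < 3380K ≤ 4700K → neutral white
Classification: neutral white


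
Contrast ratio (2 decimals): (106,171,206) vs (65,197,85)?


Linearize each sRGB channel c=v/255: c/12.92 if c ≤ 0.04045 else ((c+0.055)/1.055)^2.4
L = 0.2126×R_lin + 0.7152×G_lin + 0.0722×B_lin
Color 1 (106,171,206):
  R=106: 106/255≈0.4157 > 0.04045 → ((0.4157+0.055)/1.055)^2.4 ≈ 0.14413
  G=171: 171/255≈0.6706 > 0.04045 → ((0.6706+0.055)/1.055)^2.4 ≈ 0.40724
  B=206: 206/255≈0.8078 > 0.04045 → ((0.8078+0.055)/1.055)^2.4 ≈ 0.61721
  L1 = 0.2126×0.14413 + 0.7152×0.40724 + 0.0722×0.61721 ≈ 0.36646
Color 2 (65,197,85):
  R=65: 65/255≈0.2549 > 0.04045 → ((0.2549+0.055)/1.055)^2.4 ≈ 0.05286
  G=197: 197/255≈0.7725 > 0.04045 → ((0.7725+0.055)/1.055)^2.4 ≈ 0.55834
  B=85: 85/255≈0.3333 > 0.04045 → ((0.3333+0.055)/1.055)^2.4 ≈ 0.09084
  L2 = 0.2126×0.05286 + 0.7152×0.55834 + 0.0722×0.09084 ≈ 0.41712
Lighter = 0.41712, Darker = 0.36646
Ratio = (L_lighter + 0.05) / (L_darker + 0.05)
Ratio = (0.41712 + 0.05) / (0.36646 + 0.05) = 0.46712 / 0.41646 ≈ 1.1216
Ratio ≈ 1.12:1


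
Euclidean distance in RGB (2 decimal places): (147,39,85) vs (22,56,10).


d = √[(R₁-R₂)² + (G₁-G₂)² + (B₁-B₂)²]
d = √[(147-22)² + (39-56)² + (85-10)²]
d = √[15625 + 289 + 5625]
d = √21539
d ≈ 146.76


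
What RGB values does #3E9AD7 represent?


3E → 62 (R)
9A → 154 (G)
D7 → 215 (B)
= RGB(62, 154, 215)


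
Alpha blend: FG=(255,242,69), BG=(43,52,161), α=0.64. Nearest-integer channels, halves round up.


C = α×F + (1-α)×B, with 1-α = 0.36
R: 0.64×255 + 0.36×43 = 163.20 + 15.48 = 178.68 → 179
G: 0.64×242 + 0.36×52 = 154.88 + 18.72 = 173.60 → 174
B: 0.64×69 + 0.36×161 = 44.16 + 57.96 = 102.12 → 102
= RGB(179, 174, 102)


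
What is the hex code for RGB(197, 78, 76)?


R = 197 → C5 (hex)
G = 78 → 4E (hex)
B = 76 → 4C (hex)
Hex = #C54E4C


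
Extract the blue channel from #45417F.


Color: #45417F
R = 45 = 69
G = 41 = 65
B = 7F = 127
Blue = 127


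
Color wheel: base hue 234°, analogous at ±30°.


Base hue: 234°
Left analog: (234 - 30) mod 360 = 204°
Right analog: (234 + 30) mod 360 = 264°
Analogous hues = 204° and 264°


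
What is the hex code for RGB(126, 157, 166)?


R = 126 → 7E (hex)
G = 157 → 9D (hex)
B = 166 → A6 (hex)
Hex = #7E9DA6


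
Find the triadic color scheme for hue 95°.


Triadic: equally spaced at 120° intervals
H1 = 95°
H2 = (95 + 120) mod 360 = 215°
H3 = (95 + 240) mod 360 = 335°
Triadic = 95°, 215°, 335°


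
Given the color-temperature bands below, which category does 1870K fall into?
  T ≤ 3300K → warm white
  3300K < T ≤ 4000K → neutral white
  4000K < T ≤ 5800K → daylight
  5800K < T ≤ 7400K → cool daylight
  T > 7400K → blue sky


Temperature: 1870K
1870K ≤ 3300K → warm white
Classification: warm white


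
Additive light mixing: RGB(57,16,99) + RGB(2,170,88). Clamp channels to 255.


Additive: each channel = min(255, C₁+C₂)
R: 57+2 = 59 → 59
G: 16+170 = 186 → 186
B: 99+88 = 187 → 187
= RGB(59, 186, 187)


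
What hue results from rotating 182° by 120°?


New hue = (H + rotation) mod 360
New hue = (182 + 120) mod 360
= 302 mod 360
= 302°


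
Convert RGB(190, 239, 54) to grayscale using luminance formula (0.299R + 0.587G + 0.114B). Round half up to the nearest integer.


Gray = 0.299×R + 0.587×G + 0.114×B
Gray = 0.299×190 + 0.587×239 + 0.114×54
Gray = 56.810 + 140.293 + 6.156
Gray = 203.259 → round half up → 203
Gray = 203


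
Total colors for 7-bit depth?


Colors = 2^bits = 2^7
= 128 colors


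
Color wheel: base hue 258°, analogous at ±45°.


Base hue: 258°
Left analog: (258 - 45) mod 360 = 213°
Right analog: (258 + 45) mod 360 = 303°
Analogous hues = 213° and 303°


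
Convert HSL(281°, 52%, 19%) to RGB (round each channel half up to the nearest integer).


H=281°, S=0.52, L=0.19
C = (1-|2L-1|)×S = (1-|-0.62|)×0.52 = 0.1976
H' = H/60 = 281/60 ≈ 4.6833; X = C×(1-|H' mod 2 - 1|) ≈ 0.1350
m = L - C/2 = 0.19 - 0.0988 = 0.0912
Sector ⌊H'⌋ = 4 → (R',G',B') = (≈0.1350, 0.0, 0.1976)
RGB = ((R'+m)×255, (G'+m)×255, (B'+m)×255) = (57.6878, 23.256, 73.644)
Round half up → RGB(58, 23, 74)


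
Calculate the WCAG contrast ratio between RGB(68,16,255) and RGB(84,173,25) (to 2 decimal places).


Linearize each sRGB channel c=v/255: c/12.92 if c ≤ 0.04045 else ((c+0.055)/1.055)^2.4
L = 0.2126×R_lin + 0.7152×G_lin + 0.0722×B_lin
Color 1 (68,16,255):
  R=68: 68/255≈0.2667 > 0.04045 → ((0.2667+0.055)/1.055)^2.4 ≈ 0.05781
  G=16: 16/255≈0.0627 > 0.04045 → ((0.0627+0.055)/1.055)^2.4 ≈ 0.00518
  B=255: 255/255≈1.0000 > 0.04045 → ((1.0000+0.055)/1.055)^2.4 ≈ 1.00000
  L1 = 0.2126×0.05781 + 0.7152×0.00518 + 0.0722×1.00000 ≈ 0.08820
Color 2 (84,173,25):
  R=84: 84/255≈0.3294 > 0.04045 → ((0.3294+0.055)/1.055)^2.4 ≈ 0.08866
  G=173: 173/255≈0.6784 > 0.04045 → ((0.6784+0.055)/1.055)^2.4 ≈ 0.41789
  B=25: 25/255≈0.0980 > 0.04045 → ((0.0980+0.055)/1.055)^2.4 ≈ 0.00972
  L2 = 0.2126×0.08866 + 0.7152×0.41789 + 0.0722×0.00972 ≈ 0.31842
Lighter = 0.31842, Darker = 0.08820
Ratio = (L_lighter + 0.05) / (L_darker + 0.05)
Ratio = (0.31842 + 0.05) / (0.08820 + 0.05) = 0.36842 / 0.13820 ≈ 2.6659
Ratio ≈ 2.67:1


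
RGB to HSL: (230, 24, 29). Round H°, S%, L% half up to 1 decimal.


Normalize: R'=230/255≈0.9020, G'=24/255≈0.0941, B'=29/255≈0.1137
Max=230/255, Min=24/255, Δ=Max-Min=206/255
L = (Max+Min)/2 = (230+24)/510 = 254/510 = 0.49803… → L = 49.8%
L ≤ 0.5 → S = Δ/(Max+Min) = 206/(230+24) = 206/254 = 0.81102… → S = 81.1%
(the 1/255 factors cancel in S and H, so raw channel differences can be used)
Max is R' → H = 60 × (((G-B)/Δ) mod 6) = 60 × (((24-29)/206) mod 6)
  (-5)/206 = -0.0242…; negative, so add 6 → 5.9757…
  H = 60 × 5.9757… = 358.543…° → H = 358.5°
= HSL(358.5°, 81.1%, 49.8%)


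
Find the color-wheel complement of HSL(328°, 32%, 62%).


Complement = opposite side of color wheel = hue + 180°
H' = (328 + 180) mod 360 = 148°
S and L unchanged.
= HSL(148°, 32%, 62%)


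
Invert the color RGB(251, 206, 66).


Invert: (255-R, 255-G, 255-B)
R: 255-251 = 4
G: 255-206 = 49
B: 255-66 = 189
= RGB(4, 49, 189)


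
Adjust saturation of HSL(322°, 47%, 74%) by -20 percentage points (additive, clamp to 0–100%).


Original S = 47%
Adjustment = -20 percentage points
New S = 47 + (-20) = 27
Clamp to [0, 100] → 27
= HSL(322°, 27%, 74%)


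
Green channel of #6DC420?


Color: #6DC420
R = 6D = 109
G = C4 = 196
B = 20 = 32
Green = 196


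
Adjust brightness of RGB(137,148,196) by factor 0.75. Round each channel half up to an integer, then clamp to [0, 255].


Multiply each channel by 0.75, round half up, clamp to [0, 255]
R: 137×0.75 = 102.75 → round → 103
G: 148×0.75 = 111
B: 196×0.75 = 147
= RGB(103, 111, 147)


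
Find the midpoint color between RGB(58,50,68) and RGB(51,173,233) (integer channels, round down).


Midpoint: each channel = ⌊(C₁+C₂)/2⌋
R: ⌊(58+51)/2⌋ = 54
G: ⌊(50+173)/2⌋ = 111
B: ⌊(68+233)/2⌋ = 150
= RGB(54, 111, 150)


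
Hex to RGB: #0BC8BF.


0B → 11 (R)
C8 → 200 (G)
BF → 191 (B)
= RGB(11, 200, 191)


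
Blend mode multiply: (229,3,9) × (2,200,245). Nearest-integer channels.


Multiply: C = A×B/255, rounded to nearest integer
R: 229×2/255 = 458/255 ≈ 1.796 → 2
G: 3×200/255 = 600/255 ≈ 2.353 → 2
B: 9×245/255 = 2205/255 ≈ 8.647 → 9
= RGB(2, 2, 9)


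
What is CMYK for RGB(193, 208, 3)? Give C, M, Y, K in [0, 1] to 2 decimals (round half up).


R'=193/255≈0.7569, G'=208/255≈0.8157, B'=3/255≈0.0118
K = 1 - max(R',G',B') = 1 - 208/255 = 47/255 = 0.18431… → 0.18
(1-R'-K)/(1-K) simplifies to (max-R)/max with max = 208:
C = (208-193)/208 = 15/208 = 0.07211… → 0.07
M = (208-208)/208 = 0/208 = 0 → 0.00
Y = (208-3)/208 = 205/208 = 0.98557… → 0.99
= CMYK(0.07, 0.00, 0.99, 0.18)


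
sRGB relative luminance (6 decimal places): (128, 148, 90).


Linearize each channel (sRGB transfer function): c = v/255; c_lin = c/12.92 if c ≤ 0.04045, else ((c+0.055)/1.055)^2.4
  R: 128/255 ≈ 0.501961 > 0.04045 → ((0.501961+0.055)/1.055)^2.4 ≈ 0.215861
  G: 148/255 ≈ 0.580392 > 0.04045 → ((0.580392+0.055)/1.055)^2.4 ≈ 0.296138
  B: 90/255 ≈ 0.352941 > 0.04045 → ((0.352941+0.055)/1.055)^2.4 ≈ 0.102242
R_lin = 0.215861, G_lin = 0.296138, B_lin = 0.102242
L = 0.2126×R + 0.7152×G + 0.0722×B
L = 0.2126×0.215861 + 0.7152×0.296138 + 0.0722×0.102242
L ≈ 0.265072


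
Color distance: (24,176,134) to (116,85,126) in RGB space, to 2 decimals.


d = √[(R₁-R₂)² + (G₁-G₂)² + (B₁-B₂)²]
d = √[(24-116)² + (176-85)² + (134-126)²]
d = √[8464 + 8281 + 64]
d = √16809
d ≈ 129.65


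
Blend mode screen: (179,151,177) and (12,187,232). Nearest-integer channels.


Screen: C = 255 - (255-A)×(255-B)/255, rounded to nearest integer
R: 255 - (255-179)×(255-12)/255 = 255 - 18468/255 ≈ 255 - 72.424 = 182.576 → 183
G: 255 - (255-151)×(255-187)/255 = 255 - 7072/255 ≈ 255 - 27.733 = 227.267 → 227
B: 255 - (255-177)×(255-232)/255 = 255 - 1794/255 ≈ 255 - 7.035 = 247.965 → 248
= RGB(183, 227, 248)


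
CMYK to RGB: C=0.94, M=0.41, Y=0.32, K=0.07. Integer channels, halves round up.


R = 255 × (1-C) × (1-K) = 255 × 0.06 × 0.93 = 14.229 → 14
G = 255 × (1-M) × (1-K) = 255 × 0.59 × 0.93 = 139.9185 → 140
B = 255 × (1-Y) × (1-K) = 255 × 0.68 × 0.93 = 161.262 → 161
= RGB(14, 140, 161)


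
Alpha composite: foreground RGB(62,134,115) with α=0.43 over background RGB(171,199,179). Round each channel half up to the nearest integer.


C = α×F + (1-α)×B, with 1-α = 0.57
R: 0.43×62 + 0.57×171 = 26.66 + 97.47 = 124.13 → 124
G: 0.43×134 + 0.57×199 = 57.62 + 113.43 = 171.05 → 171
B: 0.43×115 + 0.57×179 = 49.45 + 102.03 = 151.48 → 151
= RGB(124, 171, 151)


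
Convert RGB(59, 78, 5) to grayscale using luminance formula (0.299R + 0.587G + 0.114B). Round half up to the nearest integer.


Gray = 0.299×R + 0.587×G + 0.114×B
Gray = 0.299×59 + 0.587×78 + 0.114×5
Gray = 17.641 + 45.786 + 0.570
Gray = 63.997 → round half up → 64
Gray = 64


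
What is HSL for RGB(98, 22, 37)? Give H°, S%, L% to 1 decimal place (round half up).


Normalize: R'=98/255≈0.3843, G'=22/255≈0.0863, B'=37/255≈0.1451
Max=98/255, Min=22/255, Δ=Max-Min=76/255
L = (Max+Min)/2 = (98+22)/510 = 120/510 = 0.23529… → L = 23.5%
L ≤ 0.5 → S = Δ/(Max+Min) = 76/(98+22) = 76/120 = 0.63333… → S = 63.3%
(the 1/255 factors cancel in S and H, so raw channel differences can be used)
Max is R' → H = 60 × (((G-B)/Δ) mod 6) = 60 × (((22-37)/76) mod 6)
  (-15)/76 = -0.1973…; negative, so add 6 → 5.8026…
  H = 60 × 5.8026… = 348.157…° → H = 348.2°
= HSL(348.2°, 63.3%, 23.5%)


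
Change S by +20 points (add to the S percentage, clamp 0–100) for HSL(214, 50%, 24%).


Original S = 50%
Adjustment = +20 percentage points
New S = 50 + (20) = 70
Clamp to [0, 100] → 70
= HSL(214°, 70%, 24%)


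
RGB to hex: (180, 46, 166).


R = 180 → B4 (hex)
G = 46 → 2E (hex)
B = 166 → A6 (hex)
Hex = #B42EA6


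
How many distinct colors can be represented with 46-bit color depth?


Colors = 2^bits = 2^46
= 70,368,744,177,664 colors


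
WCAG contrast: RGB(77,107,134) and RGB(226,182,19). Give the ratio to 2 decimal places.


Linearize each sRGB channel c=v/255: c/12.92 if c ≤ 0.04045 else ((c+0.055)/1.055)^2.4
L = 0.2126×R_lin + 0.7152×G_lin + 0.0722×B_lin
Color 1 (77,107,134):
  R=77: 77/255≈0.3020 > 0.04045 → ((0.3020+0.055)/1.055)^2.4 ≈ 0.07421
  G=107: 107/255≈0.4196 > 0.04045 → ((0.4196+0.055)/1.055)^2.4 ≈ 0.14703
  B=134: 134/255≈0.5255 > 0.04045 → ((0.5255+0.055)/1.055)^2.4 ≈ 0.23840
  L1 = 0.2126×0.07421 + 0.7152×0.14703 + 0.0722×0.23840 ≈ 0.13814
Color 2 (226,182,19):
  R=226: 226/255≈0.8863 > 0.04045 → ((0.8863+0.055)/1.055)^2.4 ≈ 0.76052
  G=182: 182/255≈0.7137 > 0.04045 → ((0.7137+0.055)/1.055)^2.4 ≈ 0.46778
  B=19: 19/255≈0.0745 > 0.04045 → ((0.0745+0.055)/1.055)^2.4 ≈ 0.00651
  L2 = 0.2126×0.76052 + 0.7152×0.46778 + 0.0722×0.00651 ≈ 0.49672
Lighter = 0.49672, Darker = 0.13814
Ratio = (L_lighter + 0.05) / (L_darker + 0.05)
Ratio = (0.49672 + 0.05) / (0.13814 + 0.05) = 0.54672 / 0.18814 ≈ 2.9058
Ratio ≈ 2.91:1


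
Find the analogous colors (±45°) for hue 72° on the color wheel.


Base hue: 72°
Left analog: (72 - 45) mod 360 = 27°
Right analog: (72 + 45) mod 360 = 117°
Analogous hues = 27° and 117°


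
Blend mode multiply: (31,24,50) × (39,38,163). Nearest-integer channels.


Multiply: C = A×B/255, rounded to nearest integer
R: 31×39/255 = 1209/255 ≈ 4.741 → 5
G: 24×38/255 = 912/255 ≈ 3.576 → 4
B: 50×163/255 = 8150/255 ≈ 31.961 → 32
= RGB(5, 4, 32)


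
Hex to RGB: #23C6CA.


23 → 35 (R)
C6 → 198 (G)
CA → 202 (B)
= RGB(35, 198, 202)


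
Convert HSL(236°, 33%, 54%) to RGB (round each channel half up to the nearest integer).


H=236°, S=0.33, L=0.54
C = (1-|2L-1|)×S = (1-|0.08|)×0.33 = 0.3036
H' = H/60 = 236/60 ≈ 3.9333; X = C×(1-|H' mod 2 - 1|) = 0.02024
m = L - C/2 = 0.54 - 0.1518 = 0.3882
Sector ⌊H'⌋ = 3 → (R',G',B') = (0.0, 0.02024, 0.3036)
RGB = ((R'+m)×255, (G'+m)×255, (B'+m)×255) = (98.991, 104.1522, 176.409)
Round half up → RGB(99, 104, 176)


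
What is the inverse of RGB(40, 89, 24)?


Invert: (255-R, 255-G, 255-B)
R: 255-40 = 215
G: 255-89 = 166
B: 255-24 = 231
= RGB(215, 166, 231)


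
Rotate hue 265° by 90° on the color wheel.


New hue = (H + rotation) mod 360
New hue = (265 + 90) mod 360
= 355 mod 360
= 355°


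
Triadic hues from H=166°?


Triadic: equally spaced at 120° intervals
H1 = 166°
H2 = (166 + 120) mod 360 = 286°
H3 = (166 + 240) mod 360 = 46°
Triadic = 166°, 286°, 46°


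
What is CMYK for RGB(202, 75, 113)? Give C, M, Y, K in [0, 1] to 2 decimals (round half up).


R'=202/255≈0.7922, G'=75/255≈0.2941, B'=113/255≈0.4431
K = 1 - max(R',G',B') = 1 - 202/255 = 53/255 = 0.20784… → 0.21
(1-R'-K)/(1-K) simplifies to (max-R)/max with max = 202:
C = (202-202)/202 = 0/202 = 0 → 0.00
M = (202-75)/202 = 127/202 = 0.62871… → 0.63
Y = (202-113)/202 = 89/202 = 0.44059… → 0.44
= CMYK(0.00, 0.63, 0.44, 0.21)


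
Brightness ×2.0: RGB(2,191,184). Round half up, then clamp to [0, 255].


Multiply each channel by 2.0, round half up, clamp to [0, 255]
R: 2×2.0 = 4
G: 191×2.0 = 382 → clamp → 255
B: 184×2.0 = 368 → clamp → 255
= RGB(4, 255, 255)


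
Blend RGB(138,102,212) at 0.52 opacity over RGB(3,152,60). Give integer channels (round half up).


C = α×F + (1-α)×B, with 1-α = 0.48
R: 0.52×138 + 0.48×3 = 71.76 + 1.44 = 73.20 → 73
G: 0.52×102 + 0.48×152 = 53.04 + 72.96 = 126.00 → 126
B: 0.52×212 + 0.48×60 = 110.24 + 28.80 = 139.04 → 139
= RGB(73, 126, 139)


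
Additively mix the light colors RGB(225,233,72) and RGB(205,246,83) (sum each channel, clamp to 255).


Additive: each channel = min(255, C₁+C₂)
R: 225+205 = 430 → 255
G: 233+246 = 479 → 255
B: 72+83 = 155 → 155
= RGB(255, 255, 155)


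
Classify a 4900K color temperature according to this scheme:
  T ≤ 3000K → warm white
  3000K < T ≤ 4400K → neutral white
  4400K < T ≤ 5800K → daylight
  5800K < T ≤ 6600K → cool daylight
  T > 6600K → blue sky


Temperature: 4900K
4400K < 4900K ≤ 5800K → daylight
Classification: daylight


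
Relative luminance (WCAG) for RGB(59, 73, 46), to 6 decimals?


Linearize each channel (sRGB transfer function): c = v/255; c_lin = c/12.92 if c ≤ 0.04045, else ((c+0.055)/1.055)^2.4
  R: 59/255 ≈ 0.231373 > 0.04045 → ((0.231373+0.055)/1.055)^2.4 ≈ 0.043735
  G: 73/255 ≈ 0.286275 > 0.04045 → ((0.286275+0.055)/1.055)^2.4 ≈ 0.066626
  B: 46/255 ≈ 0.180392 > 0.04045 → ((0.180392+0.055)/1.055)^2.4 ≈ 0.027321
R_lin = 0.043735, G_lin = 0.066626, B_lin = 0.027321
L = 0.2126×R + 0.7152×G + 0.0722×B
L = 0.2126×0.043735 + 0.7152×0.066626 + 0.0722×0.027321
L ≈ 0.058922


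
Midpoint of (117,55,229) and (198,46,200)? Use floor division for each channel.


Midpoint: each channel = ⌊(C₁+C₂)/2⌋
R: ⌊(117+198)/2⌋ = 157
G: ⌊(55+46)/2⌋ = 50
B: ⌊(229+200)/2⌋ = 214
= RGB(157, 50, 214)


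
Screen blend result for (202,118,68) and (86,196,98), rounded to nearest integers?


Screen: C = 255 - (255-A)×(255-B)/255, rounded to nearest integer
R: 255 - (255-202)×(255-86)/255 = 255 - 8957/255 ≈ 255 - 35.125 = 219.875 → 220
G: 255 - (255-118)×(255-196)/255 = 255 - 8083/255 ≈ 255 - 31.698 = 223.302 → 223
B: 255 - (255-68)×(255-98)/255 = 255 - 29359/255 ≈ 255 - 115.133 = 139.867 → 140
= RGB(220, 223, 140)


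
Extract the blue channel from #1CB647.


Color: #1CB647
R = 1C = 28
G = B6 = 182
B = 47 = 71
Blue = 71


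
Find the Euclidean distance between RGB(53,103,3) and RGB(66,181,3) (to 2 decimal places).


d = √[(R₁-R₂)² + (G₁-G₂)² + (B₁-B₂)²]
d = √[(53-66)² + (103-181)² + (3-3)²]
d = √[169 + 6084 + 0]
d = √6253
d ≈ 79.08


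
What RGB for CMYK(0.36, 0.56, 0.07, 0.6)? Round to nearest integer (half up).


R = 255 × (1-C) × (1-K) = 255 × 0.64 × 0.40 = 65.28 → 65
G = 255 × (1-M) × (1-K) = 255 × 0.44 × 0.40 = 44.88 → 45
B = 255 × (1-Y) × (1-K) = 255 × 0.93 × 0.40 = 94.86 → 95
= RGB(65, 45, 95)


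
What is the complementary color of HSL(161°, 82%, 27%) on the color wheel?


Complement = opposite side of color wheel = hue + 180°
H' = (161 + 180) mod 360 = 341°
S and L unchanged.
= HSL(341°, 82%, 27%)


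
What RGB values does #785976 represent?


78 → 120 (R)
59 → 89 (G)
76 → 118 (B)
= RGB(120, 89, 118)


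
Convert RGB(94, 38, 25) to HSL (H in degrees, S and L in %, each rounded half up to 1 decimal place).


Normalize: R'=94/255≈0.3686, G'=38/255≈0.1490, B'=25/255≈0.0980
Max=94/255, Min=25/255, Δ=Max-Min=69/255
L = (Max+Min)/2 = (94+25)/510 = 119/510 = 0.23333… → L = 23.3%
L ≤ 0.5 → S = Δ/(Max+Min) = 69/(94+25) = 69/119 = 0.57983… → S = 58.0%
(the 1/255 factors cancel in S and H, so raw channel differences can be used)
Max is R' → H = 60 × (((G-B)/Δ) mod 6) = 60 × (((38-25)/69) mod 6)
  13/69 = 0.1884…
  H = 60 × 0.1884… = 11.304…° → H = 11.3°
= HSL(11.3°, 58.0%, 23.3%)


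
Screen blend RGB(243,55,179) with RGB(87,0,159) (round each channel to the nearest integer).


Screen: C = 255 - (255-A)×(255-B)/255, rounded to nearest integer
R: 255 - (255-243)×(255-87)/255 = 255 - 2016/255 ≈ 255 - 7.906 = 247.094 → 247
G: 255 - (255-55)×(255-0)/255 = 255 - 51000/255 ≈ 255 - 200.000 = 55.000 → 55
B: 255 - (255-179)×(255-159)/255 = 255 - 7296/255 ≈ 255 - 28.612 = 226.388 → 226
= RGB(247, 55, 226)


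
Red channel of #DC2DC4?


Color: #DC2DC4
R = DC = 220
G = 2D = 45
B = C4 = 196
Red = 220


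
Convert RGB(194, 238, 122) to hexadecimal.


R = 194 → C2 (hex)
G = 238 → EE (hex)
B = 122 → 7A (hex)
Hex = #C2EE7A


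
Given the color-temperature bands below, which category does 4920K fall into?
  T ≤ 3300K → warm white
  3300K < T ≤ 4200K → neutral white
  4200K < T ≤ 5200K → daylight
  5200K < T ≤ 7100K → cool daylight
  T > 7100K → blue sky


Temperature: 4920K
4200K < 4920K ≤ 5200K → daylight
Classification: daylight


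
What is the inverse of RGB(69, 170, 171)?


Invert: (255-R, 255-G, 255-B)
R: 255-69 = 186
G: 255-170 = 85
B: 255-171 = 84
= RGB(186, 85, 84)


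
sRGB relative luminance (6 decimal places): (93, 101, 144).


Linearize each channel (sRGB transfer function): c = v/255; c_lin = c/12.92 if c ≤ 0.04045, else ((c+0.055)/1.055)^2.4
  R: 93/255 ≈ 0.364706 > 0.04045 → ((0.364706+0.055)/1.055)^2.4 ≈ 0.109462
  G: 101/255 ≈ 0.396078 > 0.04045 → ((0.396078+0.055)/1.055)^2.4 ≈ 0.130136
  B: 144/255 ≈ 0.564706 > 0.04045 → ((0.564706+0.055)/1.055)^2.4 ≈ 0.278894
R_lin = 0.109462, G_lin = 0.130136, B_lin = 0.278894
L = 0.2126×R + 0.7152×G + 0.0722×B
L = 0.2126×0.109462 + 0.7152×0.130136 + 0.0722×0.278894
L ≈ 0.136481


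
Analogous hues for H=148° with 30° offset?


Base hue: 148°
Left analog: (148 - 30) mod 360 = 118°
Right analog: (148 + 30) mod 360 = 178°
Analogous hues = 118° and 178°


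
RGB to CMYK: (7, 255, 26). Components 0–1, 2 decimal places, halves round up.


R'=7/255≈0.0275, G'=255/255≈1.0000, B'=26/255≈0.1020
K = 1 - max(R',G',B') = 1 - 255/255 = 0/255 = 0 → 0.00
(1-R'-K)/(1-K) simplifies to (max-R)/max with max = 255:
C = (255-7)/255 = 248/255 = 0.97254… → 0.97
M = (255-255)/255 = 0/255 = 0 → 0.00
Y = (255-26)/255 = 229/255 = 0.89803… → 0.90
= CMYK(0.97, 0.00, 0.90, 0.00)


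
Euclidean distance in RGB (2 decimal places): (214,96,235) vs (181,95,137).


d = √[(R₁-R₂)² + (G₁-G₂)² + (B₁-B₂)²]
d = √[(214-181)² + (96-95)² + (235-137)²]
d = √[1089 + 1 + 9604]
d = √10694
d ≈ 103.41


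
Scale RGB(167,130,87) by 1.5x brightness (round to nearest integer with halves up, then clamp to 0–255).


Multiply each channel by 1.5, round half up, clamp to [0, 255]
R: 167×1.5 = 250.5 → round → 251
G: 130×1.5 = 195
B: 87×1.5 = 130.5 → round → 131
= RGB(251, 195, 131)


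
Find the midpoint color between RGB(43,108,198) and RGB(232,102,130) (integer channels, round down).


Midpoint: each channel = ⌊(C₁+C₂)/2⌋
R: ⌊(43+232)/2⌋ = 137
G: ⌊(108+102)/2⌋ = 105
B: ⌊(198+130)/2⌋ = 164
= RGB(137, 105, 164)


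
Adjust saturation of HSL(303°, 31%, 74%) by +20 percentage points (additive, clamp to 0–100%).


Original S = 31%
Adjustment = +20 percentage points
New S = 31 + (20) = 51
Clamp to [0, 100] → 51
= HSL(303°, 51%, 74%)


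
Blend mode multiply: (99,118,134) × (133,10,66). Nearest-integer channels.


Multiply: C = A×B/255, rounded to nearest integer
R: 99×133/255 = 13167/255 ≈ 51.635 → 52
G: 118×10/255 = 1180/255 ≈ 4.627 → 5
B: 134×66/255 = 8844/255 ≈ 34.682 → 35
= RGB(52, 5, 35)


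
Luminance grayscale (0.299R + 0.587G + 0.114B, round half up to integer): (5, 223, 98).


Gray = 0.299×R + 0.587×G + 0.114×B
Gray = 0.299×5 + 0.587×223 + 0.114×98
Gray = 1.495 + 130.901 + 11.172
Gray = 143.568 → round half up → 144
Gray = 144


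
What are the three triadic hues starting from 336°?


Triadic: equally spaced at 120° intervals
H1 = 336°
H2 = (336 + 120) mod 360 = 96°
H3 = (336 + 240) mod 360 = 216°
Triadic = 336°, 96°, 216°


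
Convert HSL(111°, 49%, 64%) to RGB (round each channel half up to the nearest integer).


H=111°, S=0.49, L=0.64
C = (1-|2L-1|)×S = (1-|0.28|)×0.49 = 0.3528
H' = H/60 = 111/60 ≈ 1.8500; X = C×(1-|H' mod 2 - 1|) = 0.05292
m = L - C/2 = 0.64 - 0.1764 = 0.4636
Sector ⌊H'⌋ = 1 → (R',G',B') = (0.05292, 0.3528, 0.0)
RGB = ((R'+m)×255, (G'+m)×255, (B'+m)×255) = (131.7126, 208.182, 118.218)
Round half up → RGB(132, 208, 118)


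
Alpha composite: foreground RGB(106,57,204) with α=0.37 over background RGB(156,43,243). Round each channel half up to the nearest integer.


C = α×F + (1-α)×B, with 1-α = 0.63
R: 0.37×106 + 0.63×156 = 39.22 + 98.28 = 137.50 → 138
G: 0.37×57 + 0.63×43 = 21.09 + 27.09 = 48.18 → 48
B: 0.37×204 + 0.63×243 = 75.48 + 153.09 = 228.57 → 229
= RGB(138, 48, 229)


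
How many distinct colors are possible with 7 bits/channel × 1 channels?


Total bits = 7 bits/channel × 1 channels = 7 bits
Distinct colors = 2^7
= 128 colors


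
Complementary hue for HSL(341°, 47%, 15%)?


Complement = opposite side of color wheel = hue + 180°
H' = (341 + 180) mod 360 = 161°
S and L unchanged.
= HSL(161°, 47%, 15%)


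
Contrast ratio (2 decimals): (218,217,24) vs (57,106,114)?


Linearize each sRGB channel c=v/255: c/12.92 if c ≤ 0.04045 else ((c+0.055)/1.055)^2.4
L = 0.2126×R_lin + 0.7152×G_lin + 0.0722×B_lin
Color 1 (218,217,24):
  R=218: 218/255≈0.8549 > 0.04045 → ((0.8549+0.055)/1.055)^2.4 ≈ 0.70110
  G=217: 217/255≈0.8510 > 0.04045 → ((0.8510+0.055)/1.055)^2.4 ≈ 0.69387
  B=24: 24/255≈0.0941 > 0.04045 → ((0.0941+0.055)/1.055)^2.4 ≈ 0.00913
  L1 = 0.2126×0.70110 + 0.7152×0.69387 + 0.0722×0.00913 ≈ 0.64597
Color 2 (57,106,114):
  R=57: 57/255≈0.2235 > 0.04045 → ((0.2235+0.055)/1.055)^2.4 ≈ 0.04092
  G=106: 106/255≈0.4157 > 0.04045 → ((0.4157+0.055)/1.055)^2.4 ≈ 0.14413
  B=114: 114/255≈0.4471 > 0.04045 → ((0.4471+0.055)/1.055)^2.4 ≈ 0.16827
  L2 = 0.2126×0.04092 + 0.7152×0.14413 + 0.0722×0.16827 ≈ 0.12393
Lighter = 0.64597, Darker = 0.12393
Ratio = (L_lighter + 0.05) / (L_darker + 0.05)
Ratio = (0.64597 + 0.05) / (0.12393 + 0.05) = 0.69597 / 0.17393 ≈ 4.0015
Ratio ≈ 4.00:1


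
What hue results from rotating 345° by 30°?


New hue = (H + rotation) mod 360
New hue = (345 + 30) mod 360
= 375 mod 360
= 15°


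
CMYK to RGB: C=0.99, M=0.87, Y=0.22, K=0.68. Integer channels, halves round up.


R = 255 × (1-C) × (1-K) = 255 × 0.01 × 0.32 = 0.816 → 1
G = 255 × (1-M) × (1-K) = 255 × 0.13 × 0.32 = 10.608 → 11
B = 255 × (1-Y) × (1-K) = 255 × 0.78 × 0.32 = 63.648 → 64
= RGB(1, 11, 64)


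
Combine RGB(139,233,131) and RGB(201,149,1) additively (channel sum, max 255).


Additive: each channel = min(255, C₁+C₂)
R: 139+201 = 340 → 255
G: 233+149 = 382 → 255
B: 131+1 = 132 → 132
= RGB(255, 255, 132)


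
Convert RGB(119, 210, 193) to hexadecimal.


R = 119 → 77 (hex)
G = 210 → D2 (hex)
B = 193 → C1 (hex)
Hex = #77D2C1


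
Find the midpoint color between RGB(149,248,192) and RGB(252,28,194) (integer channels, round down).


Midpoint: each channel = ⌊(C₁+C₂)/2⌋
R: ⌊(149+252)/2⌋ = 200
G: ⌊(248+28)/2⌋ = 138
B: ⌊(192+194)/2⌋ = 193
= RGB(200, 138, 193)


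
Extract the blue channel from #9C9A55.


Color: #9C9A55
R = 9C = 156
G = 9A = 154
B = 55 = 85
Blue = 85


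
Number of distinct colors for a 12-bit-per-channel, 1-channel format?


Total bits = 12 bits/channel × 1 channels = 12 bits
Distinct colors = 2^12
= 4,096 colors


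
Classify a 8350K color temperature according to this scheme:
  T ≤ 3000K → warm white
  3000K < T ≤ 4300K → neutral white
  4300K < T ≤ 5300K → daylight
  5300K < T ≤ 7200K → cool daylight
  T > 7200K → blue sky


Temperature: 8350K
8350K > 7200K → blue sky
Classification: blue sky


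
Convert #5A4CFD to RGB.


5A → 90 (R)
4C → 76 (G)
FD → 253 (B)
= RGB(90, 76, 253)


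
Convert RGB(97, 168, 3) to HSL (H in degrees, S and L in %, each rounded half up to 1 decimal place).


Normalize: R'=97/255≈0.3804, G'=168/255≈0.6588, B'=3/255≈0.0118
Max=168/255, Min=3/255, Δ=Max-Min=165/255
L = (Max+Min)/2 = (168+3)/510 = 171/510 = 0.33529… → L = 33.5%
L ≤ 0.5 → S = Δ/(Max+Min) = 165/(168+3) = 165/171 = 0.96491… → S = 96.5%
(the 1/255 factors cancel in S and H, so raw channel differences can be used)
Max is G' → H = 60 × ((B-R)/Δ + 2) = 60 × ((3-97)/165 + 2)
  -94/165 + 2 = -0.5696… + 2 = 1.4303…
  H = 60 × 1.4303… = 85.818…° → H = 85.8°
= HSL(85.8°, 96.5%, 33.5%)


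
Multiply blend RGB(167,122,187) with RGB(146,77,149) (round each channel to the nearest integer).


Multiply: C = A×B/255, rounded to nearest integer
R: 167×146/255 = 24382/255 ≈ 95.616 → 96
G: 122×77/255 = 9394/255 ≈ 36.839 → 37
B: 187×149/255 = 27863/255 ≈ 109.267 → 109
= RGB(96, 37, 109)


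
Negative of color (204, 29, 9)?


Invert: (255-R, 255-G, 255-B)
R: 255-204 = 51
G: 255-29 = 226
B: 255-9 = 246
= RGB(51, 226, 246)


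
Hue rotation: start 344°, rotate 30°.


New hue = (H + rotation) mod 360
New hue = (344 + 30) mod 360
= 374 mod 360
= 14°


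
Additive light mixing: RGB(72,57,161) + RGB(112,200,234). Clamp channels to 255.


Additive: each channel = min(255, C₁+C₂)
R: 72+112 = 184 → 184
G: 57+200 = 257 → 255
B: 161+234 = 395 → 255
= RGB(184, 255, 255)


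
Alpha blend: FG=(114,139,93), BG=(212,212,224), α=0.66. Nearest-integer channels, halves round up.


C = α×F + (1-α)×B, with 1-α = 0.34
R: 0.66×114 + 0.34×212 = 75.24 + 72.08 = 147.32 → 147
G: 0.66×139 + 0.34×212 = 91.74 + 72.08 = 163.82 → 164
B: 0.66×93 + 0.34×224 = 61.38 + 76.16 = 137.54 → 138
= RGB(147, 164, 138)


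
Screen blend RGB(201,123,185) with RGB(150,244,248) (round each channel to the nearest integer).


Screen: C = 255 - (255-A)×(255-B)/255, rounded to nearest integer
R: 255 - (255-201)×(255-150)/255 = 255 - 5670/255 ≈ 255 - 22.235 = 232.765 → 233
G: 255 - (255-123)×(255-244)/255 = 255 - 1452/255 ≈ 255 - 5.694 = 249.306 → 249
B: 255 - (255-185)×(255-248)/255 = 255 - 490/255 ≈ 255 - 1.922 = 253.078 → 253
= RGB(233, 249, 253)


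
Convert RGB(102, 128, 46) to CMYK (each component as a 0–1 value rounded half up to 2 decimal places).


R'=102/255≈0.4000, G'=128/255≈0.5020, B'=46/255≈0.1804
K = 1 - max(R',G',B') = 1 - 128/255 = 127/255 = 0.49803… → 0.50
(1-R'-K)/(1-K) simplifies to (max-R)/max with max = 128:
C = (128-102)/128 = 26/128 = 0.20312… → 0.20
M = (128-128)/128 = 0/128 = 0 → 0.00
Y = (128-46)/128 = 82/128 = 0.64062… → 0.64
= CMYK(0.20, 0.00, 0.64, 0.50)


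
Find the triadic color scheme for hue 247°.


Triadic: equally spaced at 120° intervals
H1 = 247°
H2 = (247 + 120) mod 360 = 7°
H3 = (247 + 240) mod 360 = 127°
Triadic = 247°, 7°, 127°


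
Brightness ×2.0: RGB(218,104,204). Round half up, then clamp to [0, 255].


Multiply each channel by 2.0, round half up, clamp to [0, 255]
R: 218×2.0 = 436 → clamp → 255
G: 104×2.0 = 208
B: 204×2.0 = 408 → clamp → 255
= RGB(255, 208, 255)


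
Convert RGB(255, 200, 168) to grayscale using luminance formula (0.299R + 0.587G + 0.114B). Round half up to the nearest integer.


Gray = 0.299×R + 0.587×G + 0.114×B
Gray = 0.299×255 + 0.587×200 + 0.114×168
Gray = 76.245 + 117.400 + 19.152
Gray = 212.797 → round half up → 213
Gray = 213


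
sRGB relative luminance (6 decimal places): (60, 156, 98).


Linearize each channel (sRGB transfer function): c = v/255; c_lin = c/12.92 if c ≤ 0.04045, else ((c+0.055)/1.055)^2.4
  R: 60/255 ≈ 0.235294 > 0.04045 → ((0.235294+0.055)/1.055)^2.4 ≈ 0.045186
  G: 156/255 ≈ 0.611765 > 0.04045 → ((0.611765+0.055)/1.055)^2.4 ≈ 0.332452
  B: 98/255 ≈ 0.384314 > 0.04045 → ((0.384314+0.055)/1.055)^2.4 ≈ 0.122139
R_lin = 0.045186, G_lin = 0.332452, B_lin = 0.122139
L = 0.2126×R + 0.7152×G + 0.0722×B
L = 0.2126×0.045186 + 0.7152×0.332452 + 0.0722×0.122139
L ≈ 0.256194


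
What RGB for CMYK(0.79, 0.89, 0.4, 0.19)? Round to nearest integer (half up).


R = 255 × (1-C) × (1-K) = 255 × 0.21 × 0.81 = 43.3755 → 43
G = 255 × (1-M) × (1-K) = 255 × 0.11 × 0.81 = 22.7205 → 23
B = 255 × (1-Y) × (1-K) = 255 × 0.60 × 0.81 = 123.93 → 124
= RGB(43, 23, 124)


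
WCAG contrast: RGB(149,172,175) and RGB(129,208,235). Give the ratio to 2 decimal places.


Linearize each sRGB channel c=v/255: c/12.92 if c ≤ 0.04045 else ((c+0.055)/1.055)^2.4
L = 0.2126×R_lin + 0.7152×G_lin + 0.0722×B_lin
Color 1 (149,172,175):
  R=149: 149/255≈0.5843 > 0.04045 → ((0.5843+0.055)/1.055)^2.4 ≈ 0.30054
  G=172: 172/255≈0.6745 > 0.04045 → ((0.6745+0.055)/1.055)^2.4 ≈ 0.41254
  B=175: 175/255≈0.6863 > 0.04045 → ((0.6863+0.055)/1.055)^2.4 ≈ 0.42869
  L1 = 0.2126×0.30054 + 0.7152×0.41254 + 0.0722×0.42869 ≈ 0.38990
Color 2 (129,208,235):
  R=129: 129/255≈0.5059 > 0.04045 → ((0.5059+0.055)/1.055)^2.4 ≈ 0.21953
  G=208: 208/255≈0.8157 > 0.04045 → ((0.8157+0.055)/1.055)^2.4 ≈ 0.63076
  B=235: 235/255≈0.9216 > 0.04045 → ((0.9216+0.055)/1.055)^2.4 ≈ 0.83077
  L2 = 0.2126×0.21953 + 0.7152×0.63076 + 0.0722×0.83077 ≈ 0.55777
Lighter = 0.55777, Darker = 0.38990
Ratio = (L_lighter + 0.05) / (L_darker + 0.05)
Ratio = (0.55777 + 0.05) / (0.38990 + 0.05) = 0.60777 / 0.43990 ≈ 1.3816
Ratio ≈ 1.38:1
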